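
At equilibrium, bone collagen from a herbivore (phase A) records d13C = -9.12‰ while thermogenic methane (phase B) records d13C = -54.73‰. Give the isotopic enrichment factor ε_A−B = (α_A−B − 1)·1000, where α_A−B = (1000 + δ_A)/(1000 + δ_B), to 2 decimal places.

48.25‰

α_A−B = (1000 + -9.12) / (1000 + -54.73) = 990.88 / 945.27 = 1.048251
ε_A−B = (1.048251 − 1) × 1000 = 48.251‰
(The approximation ε ≈ δ_A − δ_B would give 45.61‰.)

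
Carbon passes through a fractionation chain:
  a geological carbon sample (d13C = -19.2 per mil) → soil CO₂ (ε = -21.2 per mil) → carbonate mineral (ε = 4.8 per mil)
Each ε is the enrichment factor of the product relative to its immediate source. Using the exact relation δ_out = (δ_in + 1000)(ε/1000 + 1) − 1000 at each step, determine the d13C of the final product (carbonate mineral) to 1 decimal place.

step 1: δ = (-19.20 + 1000)·(-21.2/1000 + 1) − 1000 = -39.99 per mil
step 2: δ = (-39.99 + 1000)·(4.8/1000 + 1) − 1000 = -35.38 per mil

-35.4 per mil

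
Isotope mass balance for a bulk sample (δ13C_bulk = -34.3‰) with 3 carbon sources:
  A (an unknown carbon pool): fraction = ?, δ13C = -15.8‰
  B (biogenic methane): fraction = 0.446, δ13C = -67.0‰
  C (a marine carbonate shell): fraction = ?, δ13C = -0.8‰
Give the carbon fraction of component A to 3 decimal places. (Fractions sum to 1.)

0.265

Let f_A and f_C be the unknown fractions; fractions sum to 1 so f_A + f_C = 0.554.
Mass balance: Σ fᵢ·δᵢ = δ_bulk ⇒ f_A·(-15.8) + f_C·(-0.8) = -34.3 − (-29.882) = -4.418
Substitute f_C = 0.554 − f_A:
f_A·(-15.8 − -0.8) = -4.418 − 0.554×(-0.8) = -3.975
f_A = -3.975 / -15.0 = 0.2650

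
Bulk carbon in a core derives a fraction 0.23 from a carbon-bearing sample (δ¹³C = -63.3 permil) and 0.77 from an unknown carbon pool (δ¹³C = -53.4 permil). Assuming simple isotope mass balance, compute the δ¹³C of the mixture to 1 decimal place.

δ_mix = f_A·δ_A + f_B·δ_B
δ_mix = 0.23 × (-63.3) + 0.77 × (-53.4)
δ_mix = -14.56 + -41.12 = -55.68 permil

-55.7 permil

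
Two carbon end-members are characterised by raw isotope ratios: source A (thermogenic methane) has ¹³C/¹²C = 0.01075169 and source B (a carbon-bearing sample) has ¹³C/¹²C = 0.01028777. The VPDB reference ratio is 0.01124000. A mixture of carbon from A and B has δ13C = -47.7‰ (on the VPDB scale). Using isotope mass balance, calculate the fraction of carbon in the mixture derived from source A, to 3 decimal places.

0.897

δ_A = (0.01075169/0.01124000 − 1)×1000 = (0.956556 − 1)×1000 = -43.444‰
δ_B = (0.01028777/0.01124000 − 1)×1000 = (0.915282 − 1)×1000 = -84.718‰
f_A = (δ_mix − δ_B)/(δ_A − δ_B) = (-47.7 − (-84.718))/(-43.444 − (-84.718))
f_A = 37.018 / 41.274 = 0.8969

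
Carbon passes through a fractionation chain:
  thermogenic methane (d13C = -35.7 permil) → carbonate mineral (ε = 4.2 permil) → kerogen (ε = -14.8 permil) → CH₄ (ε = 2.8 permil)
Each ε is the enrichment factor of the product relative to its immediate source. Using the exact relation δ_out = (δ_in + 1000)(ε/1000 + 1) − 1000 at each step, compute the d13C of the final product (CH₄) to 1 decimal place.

-43.3 permil

step 1: δ = (-35.70 + 1000)·(4.2/1000 + 1) − 1000 = -31.65 permil
step 2: δ = (-31.65 + 1000)·(-14.8/1000 + 1) − 1000 = -45.98 permil
step 3: δ = (-45.98 + 1000)·(2.8/1000 + 1) − 1000 = -43.31 permil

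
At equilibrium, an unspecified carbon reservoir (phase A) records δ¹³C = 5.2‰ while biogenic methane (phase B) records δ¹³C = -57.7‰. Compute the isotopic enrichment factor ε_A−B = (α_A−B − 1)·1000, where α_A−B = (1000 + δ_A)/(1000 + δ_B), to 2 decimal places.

α_A−B = (1000 + 5.2) / (1000 + -57.7) = 1005.2 / 942.3 = 1.066752
ε_A−B = (1.066752 − 1) × 1000 = 66.752‰
(The approximation ε ≈ δ_A − δ_B would give 62.9‰.)

66.75‰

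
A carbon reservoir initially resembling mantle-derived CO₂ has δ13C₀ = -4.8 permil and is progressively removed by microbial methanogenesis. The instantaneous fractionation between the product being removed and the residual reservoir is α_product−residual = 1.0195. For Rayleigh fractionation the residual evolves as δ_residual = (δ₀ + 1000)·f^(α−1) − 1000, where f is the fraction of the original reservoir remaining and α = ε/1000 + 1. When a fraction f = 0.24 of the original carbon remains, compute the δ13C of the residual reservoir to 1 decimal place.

Rayleigh residual: δ_res = (δ₀ + 1000)·f^(α−1) − 1000
α − 1 = 0.01950
f^(α−1) = 0.24^(0.01950) = 0.972555
δ_res = (-4.8 + 1000) × 0.972555 − 1000 = 967.887 − 1000 = -32.11 permil

-32.1 permil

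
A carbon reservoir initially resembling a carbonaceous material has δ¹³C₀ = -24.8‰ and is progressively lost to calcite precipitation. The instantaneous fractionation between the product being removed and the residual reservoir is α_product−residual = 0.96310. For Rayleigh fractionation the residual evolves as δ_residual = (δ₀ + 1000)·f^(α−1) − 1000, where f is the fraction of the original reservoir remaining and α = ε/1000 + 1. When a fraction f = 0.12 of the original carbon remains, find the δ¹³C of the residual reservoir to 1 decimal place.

Rayleigh residual: δ_res = (δ₀ + 1000)·f^(α−1) − 1000
α − 1 = -0.03690
f^(α−1) = 0.12^(-0.03690) = 1.081380
δ_res = (-24.8 + 1000) × 1.081380 − 1000 = 1054.561 − 1000 = 54.56‰

54.6‰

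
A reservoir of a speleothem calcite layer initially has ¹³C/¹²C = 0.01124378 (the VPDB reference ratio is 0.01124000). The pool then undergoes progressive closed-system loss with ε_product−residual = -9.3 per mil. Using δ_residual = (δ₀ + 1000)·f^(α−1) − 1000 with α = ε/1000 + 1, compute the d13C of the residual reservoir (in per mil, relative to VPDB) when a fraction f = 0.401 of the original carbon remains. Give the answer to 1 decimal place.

δ₀ = (0.01124378/0.01124000 − 1)×1000 = (1.000336 − 1)×1000 = 0.336 per mil
α − 1 = ε/1000 = -0.0093
f^(α−1) = 0.401^(-0.0093) = 1.008534
δ_res = (0.336 + 1000) × 1.008534 − 1000 = 1008.874 − 1000 = 8.87 per mil

8.9 per mil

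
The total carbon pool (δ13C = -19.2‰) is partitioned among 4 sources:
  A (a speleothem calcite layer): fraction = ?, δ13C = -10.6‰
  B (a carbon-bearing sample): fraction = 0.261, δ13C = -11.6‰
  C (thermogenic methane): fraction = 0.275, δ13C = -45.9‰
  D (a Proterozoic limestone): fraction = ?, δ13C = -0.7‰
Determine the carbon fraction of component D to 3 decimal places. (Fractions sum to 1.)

Let f_D and f_A be the unknown fractions; fractions sum to 1 so f_D + f_A = 0.464.
Mass balance: Σ fᵢ·δᵢ = δ_bulk ⇒ f_D·(-0.7) + f_A·(-10.6) = -19.2 − (-15.650) = -3.550
Substitute f_A = 0.464 − f_D:
f_D·(-0.7 − -10.6) = -3.550 − 0.464×(-10.6) = 1.369
f_D = 1.369 / 9.9 = 0.1382

0.138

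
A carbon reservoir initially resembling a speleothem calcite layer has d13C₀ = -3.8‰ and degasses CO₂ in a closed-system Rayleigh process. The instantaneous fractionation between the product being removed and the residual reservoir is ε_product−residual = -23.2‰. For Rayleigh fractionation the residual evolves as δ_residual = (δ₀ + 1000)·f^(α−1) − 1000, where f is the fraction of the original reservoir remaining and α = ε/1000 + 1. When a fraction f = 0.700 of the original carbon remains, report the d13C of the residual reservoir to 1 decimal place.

Rayleigh residual: δ_res = (δ₀ + 1000)·f^(α−1) − 1000
α = ε/1000 + 1 = 0.97680, so α − 1 = -0.02320
f^(α−1) = 0.700^(-0.02320) = 1.008309
δ_res = (-3.8 + 1000) × 1.008309 − 1000 = 1004.478 − 1000 = 4.48‰

4.5‰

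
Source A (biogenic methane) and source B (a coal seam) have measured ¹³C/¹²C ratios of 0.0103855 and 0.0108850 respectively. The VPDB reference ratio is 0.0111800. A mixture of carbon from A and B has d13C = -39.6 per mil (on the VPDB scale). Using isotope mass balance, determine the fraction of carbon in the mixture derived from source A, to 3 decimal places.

0.296

δ_A = (0.0103855/0.0111800 − 1)×1000 = (0.928936 − 1)×1000 = -71.064 per mil
δ_B = (0.0108850/0.0111800 − 1)×1000 = (0.973614 − 1)×1000 = -26.386 per mil
f_A = (δ_mix − δ_B)/(δ_A − δ_B) = (-39.6 − (-26.386))/(-71.064 − (-26.386))
f_A = -13.214 / -44.678 = 0.2958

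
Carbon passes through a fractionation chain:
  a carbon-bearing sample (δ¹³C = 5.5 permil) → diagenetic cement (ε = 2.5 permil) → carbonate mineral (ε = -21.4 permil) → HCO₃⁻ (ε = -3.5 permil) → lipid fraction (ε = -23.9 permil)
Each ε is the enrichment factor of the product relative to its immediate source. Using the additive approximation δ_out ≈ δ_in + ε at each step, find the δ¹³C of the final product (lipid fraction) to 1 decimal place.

-40.8 permil

step 1: δ ≈ 5.5 + (2.5) = 8.0 permil
step 2: δ ≈ 8.0 + (-21.4) = -13.4 permil
step 3: δ ≈ -13.4 + (-3.5) = -16.9 permil
step 4: δ ≈ -16.9 + (-23.9) = -40.8 permil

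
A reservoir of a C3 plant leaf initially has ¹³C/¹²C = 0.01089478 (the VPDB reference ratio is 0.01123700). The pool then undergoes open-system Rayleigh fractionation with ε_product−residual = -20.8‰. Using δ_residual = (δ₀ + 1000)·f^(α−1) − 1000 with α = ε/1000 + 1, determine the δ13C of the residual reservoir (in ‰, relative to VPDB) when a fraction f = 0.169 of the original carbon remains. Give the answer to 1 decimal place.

6.1‰

δ₀ = (0.01089478/0.01123700 − 1)×1000 = (0.969545 − 1)×1000 = -30.455‰
α − 1 = ε/1000 = -0.0208
f^(α−1) = 0.169^(-0.0208) = 1.037672
δ_res = (-30.455 + 1000) × 1.037672 − 1000 = 1006.070 − 1000 = 6.07‰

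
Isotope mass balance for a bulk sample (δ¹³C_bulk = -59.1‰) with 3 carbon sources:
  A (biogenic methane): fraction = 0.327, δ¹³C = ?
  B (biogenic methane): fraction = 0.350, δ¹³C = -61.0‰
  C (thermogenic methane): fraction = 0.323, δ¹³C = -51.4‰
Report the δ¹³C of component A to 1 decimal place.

Isotope mass balance: δ_bulk = Σ fᵢ·δᵢ.
-59.1 = 0.327×δ_A + 0.350×(-61.0) + 0.323×(-51.4)
0.327·δ_A = -59.1 − (-37.952) = -21.148
δ_A = -21.148 / 0.327 = -64.67‰

-64.7‰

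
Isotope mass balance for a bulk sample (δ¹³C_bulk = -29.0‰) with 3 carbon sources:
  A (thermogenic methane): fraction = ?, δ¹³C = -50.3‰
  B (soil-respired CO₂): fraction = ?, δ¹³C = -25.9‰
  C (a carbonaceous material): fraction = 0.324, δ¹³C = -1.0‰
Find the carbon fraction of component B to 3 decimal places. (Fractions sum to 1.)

0.218

Let f_B and f_A be the unknown fractions; fractions sum to 1 so f_B + f_A = 0.676.
Mass balance: Σ fᵢ·δᵢ = δ_bulk ⇒ f_B·(-25.9) + f_A·(-50.3) = -29.0 − (-0.324) = -28.676
Substitute f_A = 0.676 − f_B:
f_B·(-25.9 − -50.3) = -28.676 − 0.676×(-50.3) = 5.327
f_B = 5.327 / 24.4 = 0.2183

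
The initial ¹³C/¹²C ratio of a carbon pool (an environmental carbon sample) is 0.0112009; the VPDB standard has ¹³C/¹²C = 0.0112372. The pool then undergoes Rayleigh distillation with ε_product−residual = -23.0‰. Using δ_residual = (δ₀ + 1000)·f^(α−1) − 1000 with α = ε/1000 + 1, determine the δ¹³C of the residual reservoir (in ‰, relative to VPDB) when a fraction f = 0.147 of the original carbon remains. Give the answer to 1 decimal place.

41.7‰

δ₀ = (0.0112009/0.0112372 − 1)×1000 = (0.996770 − 1)×1000 = -3.230‰
α − 1 = ε/1000 = -0.0230
f^(α−1) = 0.147^(-0.0230) = 1.045085
δ_res = (-3.230 + 1000) × 1.045085 − 1000 = 1041.709 − 1000 = 41.71‰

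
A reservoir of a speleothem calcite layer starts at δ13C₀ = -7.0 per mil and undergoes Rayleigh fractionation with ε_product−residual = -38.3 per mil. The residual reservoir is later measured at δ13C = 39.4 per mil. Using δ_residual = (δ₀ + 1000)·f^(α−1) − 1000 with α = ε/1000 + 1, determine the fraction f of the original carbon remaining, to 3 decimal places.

α − 1 = ε/1000 = -0.0383
(δ_res + 1000)/(δ₀ + 1000) = (39.4 + 1000)/(-7.0 + 1000) = 1039.4/993.0 = 1.046727
f = 1.046727^(1/-0.0383) = exp(ln(1.046727)/-0.0383) = exp(0.04567/-0.0383)
f = exp(-1.1924) = 0.3035

0.303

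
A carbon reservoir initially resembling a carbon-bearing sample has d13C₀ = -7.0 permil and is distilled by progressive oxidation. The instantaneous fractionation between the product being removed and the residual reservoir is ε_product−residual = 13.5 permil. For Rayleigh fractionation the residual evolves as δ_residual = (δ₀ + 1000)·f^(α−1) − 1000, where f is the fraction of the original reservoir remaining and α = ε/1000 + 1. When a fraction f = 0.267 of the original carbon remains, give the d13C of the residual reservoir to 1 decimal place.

Rayleigh residual: δ_res = (δ₀ + 1000)·f^(α−1) − 1000
α = ε/1000 + 1 = 1.01350, so α − 1 = 0.01350
f^(α−1) = 0.267^(0.01350) = 0.982331
δ_res = (-7.0 + 1000) × 0.982331 − 1000 = 975.455 − 1000 = -24.55 permil

-24.5 permil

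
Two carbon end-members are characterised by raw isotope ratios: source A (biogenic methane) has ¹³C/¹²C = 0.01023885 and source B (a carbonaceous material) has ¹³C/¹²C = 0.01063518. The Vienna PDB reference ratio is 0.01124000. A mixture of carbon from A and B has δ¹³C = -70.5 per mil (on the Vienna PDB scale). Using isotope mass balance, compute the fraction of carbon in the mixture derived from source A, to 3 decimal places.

δ_A = (0.01023885/0.01124000 − 1)×1000 = (0.910930 − 1)×1000 = -89.070 per mil
δ_B = (0.01063518/0.01124000 − 1)×1000 = (0.946190 − 1)×1000 = -53.810 per mil
f_A = (δ_mix − δ_B)/(δ_A − δ_B) = (-70.5 − (-53.810))/(-89.070 − (-53.810))
f_A = -16.690 / -35.261 = 0.4733

0.473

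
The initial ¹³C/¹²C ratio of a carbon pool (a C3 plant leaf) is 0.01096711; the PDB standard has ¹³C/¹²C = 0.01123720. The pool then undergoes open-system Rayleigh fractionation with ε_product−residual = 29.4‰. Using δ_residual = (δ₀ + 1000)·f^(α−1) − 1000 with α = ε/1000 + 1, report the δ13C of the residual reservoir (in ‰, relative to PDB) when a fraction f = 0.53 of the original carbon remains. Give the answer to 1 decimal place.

δ₀ = (0.01096711/0.01123720 − 1)×1000 = (0.975965 − 1)×1000 = -24.035‰
α − 1 = ε/1000 = 0.0294
f^(α−1) = 0.53^(0.0294) = 0.981508
δ_res = (-24.035 + 1000) × 0.981508 − 1000 = 957.917 − 1000 = -42.08‰

-42.1‰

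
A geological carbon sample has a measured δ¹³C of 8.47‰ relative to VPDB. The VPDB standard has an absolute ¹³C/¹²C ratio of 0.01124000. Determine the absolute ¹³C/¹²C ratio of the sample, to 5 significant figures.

0.011335

R_sample = R_standard × (δ¹³C/1000 + 1)
R_sample = 0.01124000 × (8.47/1000 + 1) = 0.01124000 × 1.008470
R_sample = 0.0113352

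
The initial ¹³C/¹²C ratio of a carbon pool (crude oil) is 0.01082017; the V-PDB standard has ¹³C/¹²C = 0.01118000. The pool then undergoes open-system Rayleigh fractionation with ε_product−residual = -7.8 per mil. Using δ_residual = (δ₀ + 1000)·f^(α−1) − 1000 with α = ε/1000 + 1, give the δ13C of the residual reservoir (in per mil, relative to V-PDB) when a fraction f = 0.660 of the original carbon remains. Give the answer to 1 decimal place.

δ₀ = (0.01082017/0.01118000 − 1)×1000 = (0.967815 − 1)×1000 = -32.185 per mil
α − 1 = ε/1000 = -0.0078
f^(α−1) = 0.660^(-0.0078) = 1.003246
δ_res = (-32.185 + 1000) × 1.003246 − 1000 = 970.957 − 1000 = -29.04 per mil

-29.0 per mil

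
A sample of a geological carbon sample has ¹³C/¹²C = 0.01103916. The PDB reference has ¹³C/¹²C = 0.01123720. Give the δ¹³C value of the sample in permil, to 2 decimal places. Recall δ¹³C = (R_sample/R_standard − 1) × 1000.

-17.62 permil

δ¹³C = (R_sample / R_standard − 1) × 1000
R_sample / R_standard = 0.01103916 / 0.01123720 = 0.982376
δ¹³C = (0.982376 − 1) × 1000 = -17.624 permil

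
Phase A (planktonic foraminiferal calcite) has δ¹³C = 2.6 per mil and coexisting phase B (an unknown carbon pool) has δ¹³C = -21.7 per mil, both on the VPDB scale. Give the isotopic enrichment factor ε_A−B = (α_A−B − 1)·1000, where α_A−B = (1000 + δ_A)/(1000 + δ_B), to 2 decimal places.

α_A−B = (1000 + 2.6) / (1000 + -21.7) = 1002.6 / 978.3 = 1.024839
ε_A−B = (1.024839 − 1) × 1000 = 24.839 per mil
(The approximation ε ≈ δ_A − δ_B would give 24.3 per mil.)

24.84 per mil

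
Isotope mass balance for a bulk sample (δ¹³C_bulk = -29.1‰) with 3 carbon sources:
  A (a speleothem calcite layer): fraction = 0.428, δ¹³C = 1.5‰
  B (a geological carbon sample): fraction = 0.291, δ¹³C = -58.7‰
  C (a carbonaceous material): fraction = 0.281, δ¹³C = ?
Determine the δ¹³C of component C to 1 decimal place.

-45.1‰

Isotope mass balance: δ_bulk = Σ fᵢ·δᵢ.
-29.1 = 0.428×(1.5) + 0.291×(-58.7) + 0.281×δ_C
0.281·δ_C = -29.1 − (-16.440) = -12.660
δ_C = -12.660 / 0.281 = -45.05‰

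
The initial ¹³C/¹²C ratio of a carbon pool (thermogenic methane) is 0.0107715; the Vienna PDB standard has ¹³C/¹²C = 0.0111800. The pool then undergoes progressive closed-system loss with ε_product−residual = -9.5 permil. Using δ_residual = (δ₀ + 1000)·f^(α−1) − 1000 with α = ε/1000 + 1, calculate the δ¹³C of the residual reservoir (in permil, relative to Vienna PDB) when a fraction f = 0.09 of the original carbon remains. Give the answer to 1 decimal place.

δ₀ = (0.0107715/0.0111800 − 1)×1000 = (0.963462 − 1)×1000 = -36.538 permil
α − 1 = ε/1000 = -0.0095
f^(α−1) = 0.09^(-0.0095) = 1.023139
δ_res = (-36.538 + 1000) × 1.023139 − 1000 = 985.755 − 1000 = -14.24 permil

-14.2 permil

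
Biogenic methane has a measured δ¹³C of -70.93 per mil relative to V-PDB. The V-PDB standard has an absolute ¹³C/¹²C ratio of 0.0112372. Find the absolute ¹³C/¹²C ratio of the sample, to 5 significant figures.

0.010440

R_sample = R_standard × (δ¹³C/1000 + 1)
R_sample = 0.0112372 × (-70.93/1000 + 1) = 0.0112372 × 0.929070
R_sample = 0.0104401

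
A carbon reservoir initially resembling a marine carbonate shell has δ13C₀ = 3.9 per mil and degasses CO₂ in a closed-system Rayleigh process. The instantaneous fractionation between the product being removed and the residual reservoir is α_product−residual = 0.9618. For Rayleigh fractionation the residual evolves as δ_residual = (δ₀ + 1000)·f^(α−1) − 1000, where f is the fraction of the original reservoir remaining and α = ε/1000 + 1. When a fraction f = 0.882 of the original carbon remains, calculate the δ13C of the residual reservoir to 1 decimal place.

Rayleigh residual: δ_res = (δ₀ + 1000)·f^(α−1) − 1000
α − 1 = -0.03820
f^(α−1) = 0.882^(-0.03820) = 1.004808
δ_res = (3.9 + 1000) × 1.004808 − 1000 = 1008.727 − 1000 = 8.73 per mil

8.7 per mil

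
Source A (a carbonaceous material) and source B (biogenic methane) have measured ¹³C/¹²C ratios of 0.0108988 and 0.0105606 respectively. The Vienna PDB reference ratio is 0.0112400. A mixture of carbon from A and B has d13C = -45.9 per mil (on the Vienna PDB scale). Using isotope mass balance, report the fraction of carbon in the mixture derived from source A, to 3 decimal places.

0.483

δ_A = (0.0108988/0.0112400 − 1)×1000 = (0.969644 − 1)×1000 = -30.356 per mil
δ_B = (0.0105606/0.0112400 − 1)×1000 = (0.939555 − 1)×1000 = -60.445 per mil
f_A = (δ_mix − δ_B)/(δ_A − δ_B) = (-45.9 − (-60.445))/(-30.356 − (-60.445))
f_A = 14.545 / 30.089 = 0.4834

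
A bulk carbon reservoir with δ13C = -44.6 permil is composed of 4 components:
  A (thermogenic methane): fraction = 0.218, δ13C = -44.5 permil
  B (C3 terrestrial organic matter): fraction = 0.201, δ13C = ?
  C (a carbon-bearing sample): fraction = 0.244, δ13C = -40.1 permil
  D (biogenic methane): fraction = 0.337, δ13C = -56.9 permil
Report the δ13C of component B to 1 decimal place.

Isotope mass balance: δ_bulk = Σ fᵢ·δᵢ.
-44.6 = 0.218×(-44.5) + 0.201×δ_B + 0.244×(-40.1) + 0.337×(-56.9)
0.201·δ_B = -44.6 − (-38.661) = -5.939
δ_B = -5.939 / 0.201 = -29.55 permil

-29.5 permil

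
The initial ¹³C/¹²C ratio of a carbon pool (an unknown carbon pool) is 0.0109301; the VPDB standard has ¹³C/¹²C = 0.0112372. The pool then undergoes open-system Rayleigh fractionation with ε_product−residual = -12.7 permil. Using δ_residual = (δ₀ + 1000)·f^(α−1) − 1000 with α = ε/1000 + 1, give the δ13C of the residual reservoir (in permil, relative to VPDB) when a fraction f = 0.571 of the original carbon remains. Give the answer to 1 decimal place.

δ₀ = (0.0109301/0.0112372 − 1)×1000 = (0.972671 − 1)×1000 = -27.329 permil
α − 1 = ε/1000 = -0.0127
f^(α−1) = 0.571^(-0.0127) = 1.007142
δ_res = (-27.329 + 1000) × 1.007142 − 1000 = 979.618 − 1000 = -20.38 permil

-20.4 permil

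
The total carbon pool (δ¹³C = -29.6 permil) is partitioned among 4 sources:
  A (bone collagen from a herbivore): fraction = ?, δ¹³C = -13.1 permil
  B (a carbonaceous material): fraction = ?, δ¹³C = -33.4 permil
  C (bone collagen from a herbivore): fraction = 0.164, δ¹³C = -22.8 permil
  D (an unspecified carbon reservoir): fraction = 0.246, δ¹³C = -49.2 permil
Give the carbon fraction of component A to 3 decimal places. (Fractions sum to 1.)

0.293

Let f_A and f_B be the unknown fractions; fractions sum to 1 so f_A + f_B = 0.590.
Mass balance: Σ fᵢ·δᵢ = δ_bulk ⇒ f_A·(-13.1) + f_B·(-33.4) = -29.6 − (-15.842) = -13.758
Substitute f_B = 0.590 − f_A:
f_A·(-13.1 − -33.4) = -13.758 − 0.590×(-33.4) = 5.948
f_A = 5.948 / 20.3 = 0.2930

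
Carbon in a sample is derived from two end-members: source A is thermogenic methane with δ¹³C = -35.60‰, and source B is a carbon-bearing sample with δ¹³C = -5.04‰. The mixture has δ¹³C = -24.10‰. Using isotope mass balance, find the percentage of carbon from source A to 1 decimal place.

62.4%

δ_mix = f_A·δ_A + (1 − f_A)·δ_B  ⇒  f_A = (δ_mix − δ_B)/(δ_A − δ_B)
f_A = (-24.10 − (-5.04)) / (-35.60 − (-5.04))
f_A = -19.06 / -30.56 = 0.6237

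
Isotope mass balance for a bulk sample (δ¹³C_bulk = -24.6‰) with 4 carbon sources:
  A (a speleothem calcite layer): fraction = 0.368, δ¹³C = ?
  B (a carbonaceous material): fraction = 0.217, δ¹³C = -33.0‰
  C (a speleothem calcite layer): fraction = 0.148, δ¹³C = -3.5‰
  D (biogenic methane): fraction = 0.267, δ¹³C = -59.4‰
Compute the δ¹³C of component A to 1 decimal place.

Isotope mass balance: δ_bulk = Σ fᵢ·δᵢ.
-24.6 = 0.368×δ_A + 0.217×(-33.0) + 0.148×(-3.5) + 0.267×(-59.4)
0.368·δ_A = -24.6 − (-23.539) = -1.061
δ_A = -1.061 / 0.368 = -2.88‰

-2.9‰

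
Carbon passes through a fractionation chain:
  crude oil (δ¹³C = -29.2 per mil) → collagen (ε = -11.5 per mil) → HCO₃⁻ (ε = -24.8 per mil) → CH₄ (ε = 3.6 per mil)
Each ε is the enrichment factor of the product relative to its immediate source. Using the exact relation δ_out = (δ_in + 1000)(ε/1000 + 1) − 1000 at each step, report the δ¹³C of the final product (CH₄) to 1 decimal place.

step 1: δ = (-29.20 + 1000)·(-11.5/1000 + 1) − 1000 = -40.36 per mil
step 2: δ = (-40.36 + 1000)·(-24.8/1000 + 1) − 1000 = -64.16 per mil
step 3: δ = (-64.16 + 1000)·(3.6/1000 + 1) − 1000 = -60.79 per mil

-60.8 per mil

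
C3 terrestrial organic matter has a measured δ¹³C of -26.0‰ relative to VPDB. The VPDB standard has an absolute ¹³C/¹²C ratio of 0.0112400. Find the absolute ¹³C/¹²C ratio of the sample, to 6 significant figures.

R_sample = R_standard × (δ¹³C/1000 + 1)
R_sample = 0.0112400 × (-26.0/1000 + 1) = 0.0112400 × 0.974000
R_sample = 0.0109478

0.0109478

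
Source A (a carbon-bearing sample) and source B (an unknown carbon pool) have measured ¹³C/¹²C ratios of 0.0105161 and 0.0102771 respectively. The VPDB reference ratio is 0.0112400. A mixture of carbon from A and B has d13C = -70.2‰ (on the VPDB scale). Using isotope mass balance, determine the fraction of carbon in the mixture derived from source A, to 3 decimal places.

0.727

δ_A = (0.0105161/0.0112400 − 1)×1000 = (0.935596 − 1)×1000 = -64.404‰
δ_B = (0.0102771/0.0112400 − 1)×1000 = (0.914333 − 1)×1000 = -85.667‰
f_A = (δ_mix − δ_B)/(δ_A − δ_B) = (-70.2 − (-85.667))/(-64.404 − (-85.667))
f_A = 15.467 / 21.263 = 0.7274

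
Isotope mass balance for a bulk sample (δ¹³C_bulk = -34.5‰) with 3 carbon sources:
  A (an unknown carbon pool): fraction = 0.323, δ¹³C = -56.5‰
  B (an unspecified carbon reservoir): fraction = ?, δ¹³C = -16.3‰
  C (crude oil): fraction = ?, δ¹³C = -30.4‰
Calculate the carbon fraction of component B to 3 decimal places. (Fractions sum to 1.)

0.307

Let f_B and f_C be the unknown fractions; fractions sum to 1 so f_B + f_C = 0.677.
Mass balance: Σ fᵢ·δᵢ = δ_bulk ⇒ f_B·(-16.3) + f_C·(-30.4) = -34.5 − (-18.250) = -16.250
Substitute f_C = 0.677 − f_B:
f_B·(-16.3 − -30.4) = -16.250 − 0.677×(-30.4) = 4.330
f_B = 4.330 / 14.1 = 0.3071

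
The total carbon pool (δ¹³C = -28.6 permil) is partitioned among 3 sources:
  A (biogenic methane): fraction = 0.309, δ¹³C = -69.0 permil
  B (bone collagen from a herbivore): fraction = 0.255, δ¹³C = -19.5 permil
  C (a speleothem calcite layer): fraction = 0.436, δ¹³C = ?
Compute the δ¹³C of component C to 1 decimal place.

-5.3 permil

Isotope mass balance: δ_bulk = Σ fᵢ·δᵢ.
-28.6 = 0.309×(-69.0) + 0.255×(-19.5) + 0.436×δ_C
0.436·δ_C = -28.6 − (-26.294) = -2.306
δ_C = -2.306 / 0.436 = -5.29 permil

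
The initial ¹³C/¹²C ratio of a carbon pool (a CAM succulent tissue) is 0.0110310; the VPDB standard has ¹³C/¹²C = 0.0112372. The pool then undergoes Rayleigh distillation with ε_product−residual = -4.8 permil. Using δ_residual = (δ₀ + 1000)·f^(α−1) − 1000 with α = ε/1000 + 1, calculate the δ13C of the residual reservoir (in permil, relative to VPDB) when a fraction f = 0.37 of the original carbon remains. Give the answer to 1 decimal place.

δ₀ = (0.0110310/0.0112372 − 1)×1000 = (0.981650 − 1)×1000 = -18.350 permil
α − 1 = ε/1000 = -0.0048
f^(α−1) = 0.37^(-0.0048) = 1.004784
δ_res = (-18.350 + 1000) × 1.004784 − 1000 = 986.346 − 1000 = -13.65 permil

-13.7 permil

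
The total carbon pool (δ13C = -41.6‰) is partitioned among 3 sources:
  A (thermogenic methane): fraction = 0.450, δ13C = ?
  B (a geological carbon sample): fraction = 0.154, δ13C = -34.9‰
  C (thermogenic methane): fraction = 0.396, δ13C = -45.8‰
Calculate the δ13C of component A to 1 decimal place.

-40.2‰

Isotope mass balance: δ_bulk = Σ fᵢ·δᵢ.
-41.6 = 0.450×δ_A + 0.154×(-34.9) + 0.396×(-45.8)
0.450·δ_A = -41.6 − (-23.511) = -18.089
δ_A = -18.089 / 0.450 = -40.20‰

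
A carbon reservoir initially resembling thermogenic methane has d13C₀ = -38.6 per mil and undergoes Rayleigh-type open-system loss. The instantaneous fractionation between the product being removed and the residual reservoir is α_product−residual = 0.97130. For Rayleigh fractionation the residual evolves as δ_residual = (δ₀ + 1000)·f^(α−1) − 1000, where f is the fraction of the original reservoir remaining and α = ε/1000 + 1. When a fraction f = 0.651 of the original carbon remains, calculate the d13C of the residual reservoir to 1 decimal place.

Rayleigh residual: δ_res = (δ₀ + 1000)·f^(α−1) − 1000
α − 1 = -0.02870
f^(α−1) = 0.651^(-0.02870) = 1.012396
δ_res = (-38.6 + 1000) × 1.012396 − 1000 = 973.317 − 1000 = -26.68 per mil

-26.7 per mil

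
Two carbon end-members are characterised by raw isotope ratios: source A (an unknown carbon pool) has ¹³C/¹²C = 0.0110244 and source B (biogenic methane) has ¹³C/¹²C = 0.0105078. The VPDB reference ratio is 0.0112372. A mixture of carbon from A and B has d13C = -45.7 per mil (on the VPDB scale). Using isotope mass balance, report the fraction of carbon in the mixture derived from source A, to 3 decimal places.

δ_A = (0.0110244/0.0112372 − 1)×1000 = (0.981063 − 1)×1000 = -18.937 per mil
δ_B = (0.0105078/0.0112372 − 1)×1000 = (0.935091 − 1)×1000 = -64.909 per mil
f_A = (δ_mix − δ_B)/(δ_A − δ_B) = (-45.7 − (-64.909))/(-18.937 − (-64.909))
f_A = 19.209 / 45.972 = 0.4178

0.418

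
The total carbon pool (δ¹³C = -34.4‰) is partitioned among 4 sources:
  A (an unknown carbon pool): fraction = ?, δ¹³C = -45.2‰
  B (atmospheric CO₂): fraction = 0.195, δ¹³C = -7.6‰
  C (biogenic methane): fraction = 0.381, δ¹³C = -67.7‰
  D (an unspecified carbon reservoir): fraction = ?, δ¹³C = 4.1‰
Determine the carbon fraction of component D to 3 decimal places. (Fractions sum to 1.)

0.244

Let f_D and f_A be the unknown fractions; fractions sum to 1 so f_D + f_A = 0.424.
Mass balance: Σ fᵢ·δᵢ = δ_bulk ⇒ f_D·(4.1) + f_A·(-45.2) = -34.4 − (-27.276) = -7.124
Substitute f_A = 0.424 − f_D:
f_D·(4.1 − -45.2) = -7.124 − 0.424×(-45.2) = 12.041
f_D = 12.041 / 49.3 = 0.2442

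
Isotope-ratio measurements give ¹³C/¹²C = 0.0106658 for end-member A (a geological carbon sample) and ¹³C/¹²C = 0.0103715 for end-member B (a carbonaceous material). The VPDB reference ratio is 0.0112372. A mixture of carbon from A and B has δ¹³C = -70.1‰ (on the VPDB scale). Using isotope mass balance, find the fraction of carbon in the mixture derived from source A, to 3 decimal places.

0.265

δ_A = (0.0106658/0.0112372 − 1)×1000 = (0.949151 − 1)×1000 = -50.849‰
δ_B = (0.0103715/0.0112372 − 1)×1000 = (0.922961 − 1)×1000 = -77.039‰
f_A = (δ_mix − δ_B)/(δ_A − δ_B) = (-70.1 − (-77.039))/(-50.849 − (-77.039))
f_A = 6.939 / 26.190 = 0.2649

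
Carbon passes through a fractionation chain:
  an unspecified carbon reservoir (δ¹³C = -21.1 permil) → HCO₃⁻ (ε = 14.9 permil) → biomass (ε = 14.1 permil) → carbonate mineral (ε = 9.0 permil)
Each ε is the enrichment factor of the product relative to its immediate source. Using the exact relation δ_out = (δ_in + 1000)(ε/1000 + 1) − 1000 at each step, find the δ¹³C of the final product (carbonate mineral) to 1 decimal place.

16.6 permil

step 1: δ = (-21.10 + 1000)·(14.9/1000 + 1) − 1000 = -6.51 permil
step 2: δ = (-6.51 + 1000)·(14.1/1000 + 1) − 1000 = 7.49 permil
step 3: δ = (7.49 + 1000)·(9.0/1000 + 1) − 1000 = 16.56 permil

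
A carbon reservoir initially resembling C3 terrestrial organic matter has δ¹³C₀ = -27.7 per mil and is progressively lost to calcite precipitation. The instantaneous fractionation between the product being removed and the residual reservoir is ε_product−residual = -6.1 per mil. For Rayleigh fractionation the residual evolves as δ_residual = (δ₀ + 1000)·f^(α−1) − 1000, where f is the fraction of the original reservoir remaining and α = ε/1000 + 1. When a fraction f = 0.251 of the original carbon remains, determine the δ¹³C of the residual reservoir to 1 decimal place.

-19.5 per mil

Rayleigh residual: δ_res = (δ₀ + 1000)·f^(α−1) − 1000
α = ε/1000 + 1 = 0.99390, so α − 1 = -0.00610
f^(α−1) = 0.251^(-0.00610) = 1.008468
δ_res = (-27.7 + 1000) × 1.008468 − 1000 = 980.533 − 1000 = -19.47 per mil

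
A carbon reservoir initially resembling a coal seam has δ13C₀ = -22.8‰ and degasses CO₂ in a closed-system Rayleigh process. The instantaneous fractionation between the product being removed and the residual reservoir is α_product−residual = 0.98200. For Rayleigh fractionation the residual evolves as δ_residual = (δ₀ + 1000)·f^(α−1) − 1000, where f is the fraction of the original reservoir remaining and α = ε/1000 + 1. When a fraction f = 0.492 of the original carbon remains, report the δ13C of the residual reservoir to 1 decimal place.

-10.2‰

Rayleigh residual: δ_res = (δ₀ + 1000)·f^(α−1) − 1000
α − 1 = -0.01800
f^(α−1) = 0.492^(-0.01800) = 1.012849
δ_res = (-22.8 + 1000) × 1.012849 − 1000 = 989.756 − 1000 = -10.24‰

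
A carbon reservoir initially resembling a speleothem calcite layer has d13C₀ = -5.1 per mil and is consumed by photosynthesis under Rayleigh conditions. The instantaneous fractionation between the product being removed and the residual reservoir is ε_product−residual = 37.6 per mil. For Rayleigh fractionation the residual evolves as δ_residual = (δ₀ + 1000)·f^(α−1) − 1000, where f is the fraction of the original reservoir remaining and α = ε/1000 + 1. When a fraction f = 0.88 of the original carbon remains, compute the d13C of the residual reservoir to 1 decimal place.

Rayleigh residual: δ_res = (δ₀ + 1000)·f^(α−1) − 1000
α = ε/1000 + 1 = 1.03760, so α − 1 = 0.03760
f^(α−1) = 0.88^(0.03760) = 0.995205
δ_res = (-5.1 + 1000) × 0.995205 − 1000 = 990.129 − 1000 = -9.87 per mil

-9.9 per mil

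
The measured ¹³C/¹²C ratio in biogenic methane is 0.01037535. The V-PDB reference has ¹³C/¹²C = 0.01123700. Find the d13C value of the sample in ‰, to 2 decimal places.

d13C = (R_sample / R_standard − 1) × 1000
R_sample / R_standard = 0.01037535 / 0.01123700 = 0.923320
d13C = (0.923320 − 1) × 1000 = -76.680‰

-76.68‰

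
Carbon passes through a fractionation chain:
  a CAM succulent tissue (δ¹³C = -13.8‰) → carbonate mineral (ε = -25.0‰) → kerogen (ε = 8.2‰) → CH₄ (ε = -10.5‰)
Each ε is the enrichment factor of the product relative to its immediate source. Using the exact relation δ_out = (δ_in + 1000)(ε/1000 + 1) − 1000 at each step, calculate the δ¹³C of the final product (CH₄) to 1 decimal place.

-40.7‰

step 1: δ = (-13.80 + 1000)·(-25.0/1000 + 1) − 1000 = -38.45‰
step 2: δ = (-38.45 + 1000)·(8.2/1000 + 1) − 1000 = -30.57‰
step 3: δ = (-30.57 + 1000)·(-10.5/1000 + 1) − 1000 = -40.75‰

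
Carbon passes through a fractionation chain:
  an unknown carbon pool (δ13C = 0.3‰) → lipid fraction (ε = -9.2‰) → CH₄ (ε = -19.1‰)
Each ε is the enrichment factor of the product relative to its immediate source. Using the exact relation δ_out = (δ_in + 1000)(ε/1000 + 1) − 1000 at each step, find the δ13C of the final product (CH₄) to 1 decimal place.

step 1: δ = (0.30 + 1000)·(-9.2/1000 + 1) − 1000 = -8.90‰
step 2: δ = (-8.90 + 1000)·(-19.1/1000 + 1) − 1000 = -27.83‰

-27.8‰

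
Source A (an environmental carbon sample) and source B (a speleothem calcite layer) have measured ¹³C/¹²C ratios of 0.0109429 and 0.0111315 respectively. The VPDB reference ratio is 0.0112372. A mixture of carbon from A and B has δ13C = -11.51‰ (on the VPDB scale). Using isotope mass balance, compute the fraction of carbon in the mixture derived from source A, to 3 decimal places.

0.125

δ_A = (0.0109429/0.0112372 − 1)×1000 = (0.973810 − 1)×1000 = -26.190‰
δ_B = (0.0111315/0.0112372 − 1)×1000 = (0.990594 − 1)×1000 = -9.406‰
f_A = (δ_mix − δ_B)/(δ_A − δ_B) = (-11.51 − (-9.406))/(-26.190 − (-9.406))
f_A = -2.104 / -16.784 = 0.1253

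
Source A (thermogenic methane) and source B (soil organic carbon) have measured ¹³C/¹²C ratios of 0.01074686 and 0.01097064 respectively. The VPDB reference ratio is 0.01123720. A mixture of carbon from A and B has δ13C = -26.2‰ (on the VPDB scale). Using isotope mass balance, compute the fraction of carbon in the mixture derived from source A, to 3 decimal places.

0.124

δ_A = (0.01074686/0.01123720 − 1)×1000 = (0.956365 − 1)×1000 = -43.635‰
δ_B = (0.01097064/0.01123720 − 1)×1000 = (0.976279 − 1)×1000 = -23.721‰
f_A = (δ_mix − δ_B)/(δ_A − δ_B) = (-26.2 − (-23.721))/(-43.635 − (-23.721))
f_A = -2.479 / -19.914 = 0.1245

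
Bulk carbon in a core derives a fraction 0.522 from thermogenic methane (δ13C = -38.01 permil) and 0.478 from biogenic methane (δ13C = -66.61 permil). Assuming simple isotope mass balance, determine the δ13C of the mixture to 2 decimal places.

δ_mix = f_A·δ_A + f_B·δ_B
δ_mix = 0.522 × (-38.01) + 0.478 × (-66.61)
δ_mix = -19.841 + -31.840 = -51.681 permil

-51.68 permil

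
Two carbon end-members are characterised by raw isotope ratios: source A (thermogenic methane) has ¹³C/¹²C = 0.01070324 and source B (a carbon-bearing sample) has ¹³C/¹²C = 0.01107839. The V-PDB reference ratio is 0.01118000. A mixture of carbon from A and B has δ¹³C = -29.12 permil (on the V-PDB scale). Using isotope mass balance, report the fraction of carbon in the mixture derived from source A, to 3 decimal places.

δ_A = (0.01070324/0.01118000 − 1)×1000 = (0.957356 − 1)×1000 = -42.644 permil
δ_B = (0.01107839/0.01118000 − 1)×1000 = (0.990911 − 1)×1000 = -9.089 permil
f_A = (δ_mix − δ_B)/(δ_A − δ_B) = (-29.12 − (-9.089))/(-42.644 − (-9.089))
f_A = -20.031 / -33.555 = 0.5970

0.597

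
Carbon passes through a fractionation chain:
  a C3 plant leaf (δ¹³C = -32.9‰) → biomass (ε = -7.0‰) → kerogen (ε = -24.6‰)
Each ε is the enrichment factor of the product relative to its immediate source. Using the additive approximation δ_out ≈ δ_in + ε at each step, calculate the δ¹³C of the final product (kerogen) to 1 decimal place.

step 1: δ ≈ -32.9 + (-7.0) = -39.9‰
step 2: δ ≈ -39.9 + (-24.6) = -64.5‰

-64.5‰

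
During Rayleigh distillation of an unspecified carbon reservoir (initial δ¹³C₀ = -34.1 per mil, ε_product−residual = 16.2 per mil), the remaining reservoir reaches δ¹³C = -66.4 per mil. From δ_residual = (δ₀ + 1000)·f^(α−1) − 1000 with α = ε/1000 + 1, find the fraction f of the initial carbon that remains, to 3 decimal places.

α − 1 = ε/1000 = 0.0162
(δ_res + 1000)/(δ₀ + 1000) = (-66.4 + 1000)/(-34.1 + 1000) = 933.6/965.9 = 0.966560
f = 0.966560^(1/0.0162) = exp(ln(0.966560)/0.0162) = exp(-0.03401/0.0162)
f = exp(-2.0995) = 0.1225

0.123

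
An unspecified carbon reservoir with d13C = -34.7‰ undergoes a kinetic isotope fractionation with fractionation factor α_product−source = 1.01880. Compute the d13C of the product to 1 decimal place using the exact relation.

-16.6‰

δ_product = (δ_source + 1000)·α − 1000
δ_product = (-34.7 + 1000) × 1.01880 − 1000
δ_product = 983.448 − 1000 = -16.55‰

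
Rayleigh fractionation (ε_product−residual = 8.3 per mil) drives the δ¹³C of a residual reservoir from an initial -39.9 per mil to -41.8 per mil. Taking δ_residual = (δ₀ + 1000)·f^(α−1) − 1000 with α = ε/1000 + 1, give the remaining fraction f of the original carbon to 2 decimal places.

α − 1 = ε/1000 = 0.0083
(δ_res + 1000)/(δ₀ + 1000) = (-41.8 + 1000)/(-39.9 + 1000) = 958.2/960.1 = 0.998021
f = 0.998021^(1/0.0083) = exp(ln(0.998021)/0.0083) = exp(-0.00198/0.0083)
f = exp(-0.2387) = 0.7877

0.79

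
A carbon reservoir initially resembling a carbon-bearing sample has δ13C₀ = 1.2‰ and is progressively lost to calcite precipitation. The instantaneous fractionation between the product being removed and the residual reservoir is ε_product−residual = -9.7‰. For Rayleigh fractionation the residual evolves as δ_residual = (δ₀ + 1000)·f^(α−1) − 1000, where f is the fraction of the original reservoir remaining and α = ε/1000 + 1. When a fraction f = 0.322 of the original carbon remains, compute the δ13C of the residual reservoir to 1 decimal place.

Rayleigh residual: δ_res = (δ₀ + 1000)·f^(α−1) − 1000
α = ε/1000 + 1 = 0.99030, so α − 1 = -0.00970
f^(α−1) = 0.322^(-0.00970) = 1.011053
δ_res = (1.2 + 1000) × 1.011053 − 1000 = 1012.266 − 1000 = 12.27‰

12.3‰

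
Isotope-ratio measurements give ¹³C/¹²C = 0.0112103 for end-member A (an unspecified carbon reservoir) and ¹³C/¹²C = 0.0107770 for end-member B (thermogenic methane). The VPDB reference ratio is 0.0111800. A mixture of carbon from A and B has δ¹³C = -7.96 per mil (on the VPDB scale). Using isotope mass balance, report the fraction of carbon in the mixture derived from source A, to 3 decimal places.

δ_A = (0.0112103/0.0111800 − 1)×1000 = (1.002710 − 1)×1000 = 2.710 per mil
δ_B = (0.0107770/0.0111800 − 1)×1000 = (0.963953 − 1)×1000 = -36.047 per mil
f_A = (δ_mix − δ_B)/(δ_A − δ_B) = (-7.96 − (-36.047))/(2.710 − (-36.047))
f_A = 28.087 / 38.757 = 0.7247

0.725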